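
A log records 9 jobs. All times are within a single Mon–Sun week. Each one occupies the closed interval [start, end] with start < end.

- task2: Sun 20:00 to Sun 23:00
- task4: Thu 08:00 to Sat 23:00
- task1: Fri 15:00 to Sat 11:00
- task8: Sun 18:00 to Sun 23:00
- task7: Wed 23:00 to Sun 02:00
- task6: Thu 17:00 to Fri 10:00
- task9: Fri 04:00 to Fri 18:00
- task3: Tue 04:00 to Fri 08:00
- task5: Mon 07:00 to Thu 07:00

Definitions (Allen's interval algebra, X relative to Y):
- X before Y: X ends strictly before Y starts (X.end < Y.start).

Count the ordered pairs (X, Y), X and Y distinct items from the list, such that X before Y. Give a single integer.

Checking all 72 ordered pairs for relation 'before'; matching pairs in alphabetical order:
(task1, task2): task1 before task2 ✓
(task1, task8): task1 before task8 ✓
(task3, task1): task3 before task1 ✓
(task3, task2): task3 before task2 ✓
(task3, task8): task3 before task8 ✓
(task4, task2): task4 before task2 ✓
(task4, task8): task4 before task8 ✓
(task5, task1): task5 before task1 ✓
(task5, task2): task5 before task2 ✓
(task5, task4): task5 before task4 ✓
(task5, task6): task5 before task6 ✓
(task5, task8): task5 before task8 ✓
(task5, task9): task5 before task9 ✓
(task6, task1): task6 before task1 ✓
(task6, task2): task6 before task2 ✓
(task6, task8): task6 before task8 ✓
(task7, task2): task7 before task2 ✓
(task7, task8): task7 before task8 ✓
(task9, task2): task9 before task2 ✓
(task9, task8): task9 before task8 ✓
Count: 20.

20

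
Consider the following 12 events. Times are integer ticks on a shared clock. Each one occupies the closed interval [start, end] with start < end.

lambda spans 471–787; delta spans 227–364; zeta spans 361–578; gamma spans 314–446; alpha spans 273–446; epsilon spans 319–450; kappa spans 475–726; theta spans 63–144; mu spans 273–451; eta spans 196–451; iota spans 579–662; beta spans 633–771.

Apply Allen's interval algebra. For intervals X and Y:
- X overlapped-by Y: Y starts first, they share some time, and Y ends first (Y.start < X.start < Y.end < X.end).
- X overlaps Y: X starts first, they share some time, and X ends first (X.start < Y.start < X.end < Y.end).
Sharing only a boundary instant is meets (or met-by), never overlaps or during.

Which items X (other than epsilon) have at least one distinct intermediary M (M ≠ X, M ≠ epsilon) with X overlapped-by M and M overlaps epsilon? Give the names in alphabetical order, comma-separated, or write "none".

alpha, gamma, mu, zeta

Target epsilon = [319, 450].
Intermediaries M with M overlaps epsilon: alpha, delta, gamma.
Via alpha — items with X overlapped-by alpha: zeta.
Via delta — items with X overlapped-by delta: alpha, gamma, mu, zeta.
Via gamma — items with X overlapped-by gamma: zeta.
Union: alpha, gamma, mu, zeta.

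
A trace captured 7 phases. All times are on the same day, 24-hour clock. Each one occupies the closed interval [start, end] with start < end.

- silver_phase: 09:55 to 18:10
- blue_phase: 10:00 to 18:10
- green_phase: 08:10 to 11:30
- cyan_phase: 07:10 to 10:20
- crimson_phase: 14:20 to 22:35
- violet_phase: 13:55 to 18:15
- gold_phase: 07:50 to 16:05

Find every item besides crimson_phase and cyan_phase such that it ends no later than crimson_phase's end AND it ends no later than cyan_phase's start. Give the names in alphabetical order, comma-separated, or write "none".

Conditions: its end is no later than crimson_phase's end (X.end <= 22:35) AND its end is no later than cyan_phase's start (X.end <= 07:10).
blue_phase: end 18:10 <= 22:35? ✓; end 18:10 <= 07:10? ✗ → no.
gold_phase: end 16:05 <= 22:35? ✓; end 16:05 <= 07:10? ✗ → no.
green_phase: end 11:30 <= 22:35? ✓; end 11:30 <= 07:10? ✗ → no.
silver_phase: end 18:10 <= 22:35? ✓; end 18:10 <= 07:10? ✗ → no.
violet_phase: end 18:15 <= 22:35? ✓; end 18:15 <= 07:10? ✗ → no.
Result: none.

none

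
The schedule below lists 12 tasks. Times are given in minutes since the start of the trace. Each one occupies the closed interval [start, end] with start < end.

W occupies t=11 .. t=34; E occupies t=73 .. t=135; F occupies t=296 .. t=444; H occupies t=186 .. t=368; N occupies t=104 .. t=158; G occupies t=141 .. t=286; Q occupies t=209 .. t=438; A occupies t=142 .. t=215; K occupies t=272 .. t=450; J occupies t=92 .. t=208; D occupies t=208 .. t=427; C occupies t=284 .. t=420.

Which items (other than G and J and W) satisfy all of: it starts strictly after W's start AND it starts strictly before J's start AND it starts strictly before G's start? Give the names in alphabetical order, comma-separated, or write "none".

Conditions: its start is strictly after W's start (X.start > t=11) AND its start is strictly before J's start (X.start < t=92) AND its start is strictly before G's start (X.start < t=141).
A: start t=142 > t=11? ✓; start t=142 < t=92? ✗; start t=142 < t=141? ✗ → no.
C: start t=284 > t=11? ✓; start t=284 < t=92? ✗; start t=284 < t=141? ✗ → no.
D: start t=208 > t=11? ✓; start t=208 < t=92? ✗; start t=208 < t=141? ✗ → no.
E: start t=73 > t=11? ✓; start t=73 < t=92? ✓; start t=73 < t=141? ✓ → yes.
F: start t=296 > t=11? ✓; start t=296 < t=92? ✗; start t=296 < t=141? ✗ → no.
H: start t=186 > t=11? ✓; start t=186 < t=92? ✗; start t=186 < t=141? ✗ → no.
K: start t=272 > t=11? ✓; start t=272 < t=92? ✗; start t=272 < t=141? ✗ → no.
N: start t=104 > t=11? ✓; start t=104 < t=92? ✗; start t=104 < t=141? ✓ → no.
Q: start t=209 > t=11? ✓; start t=209 < t=92? ✗; start t=209 < t=141? ✗ → no.
Result: E.

E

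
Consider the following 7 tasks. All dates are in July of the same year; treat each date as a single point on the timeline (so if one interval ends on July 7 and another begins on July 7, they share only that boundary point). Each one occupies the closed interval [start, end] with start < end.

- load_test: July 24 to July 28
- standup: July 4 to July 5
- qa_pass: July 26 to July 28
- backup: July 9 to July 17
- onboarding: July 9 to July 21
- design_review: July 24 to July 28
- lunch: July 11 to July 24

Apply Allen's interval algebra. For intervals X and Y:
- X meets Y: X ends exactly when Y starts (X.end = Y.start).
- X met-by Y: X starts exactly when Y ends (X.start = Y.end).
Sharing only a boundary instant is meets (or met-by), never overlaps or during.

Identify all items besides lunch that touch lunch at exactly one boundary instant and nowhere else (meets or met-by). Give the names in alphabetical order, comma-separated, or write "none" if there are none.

design_review, load_test

Target lunch = [July 11, July 24].
backup [July 9, July 17] → overlaps → no.
design_review [July 24, July 28] → met-by → yes.
load_test [July 24, July 28] → met-by → yes.
onboarding [July 9, July 21] → overlaps → no.
qa_pass [July 26, July 28] → after → no.
standup [July 4, July 5] → before → no.
Result: design_review, load_test.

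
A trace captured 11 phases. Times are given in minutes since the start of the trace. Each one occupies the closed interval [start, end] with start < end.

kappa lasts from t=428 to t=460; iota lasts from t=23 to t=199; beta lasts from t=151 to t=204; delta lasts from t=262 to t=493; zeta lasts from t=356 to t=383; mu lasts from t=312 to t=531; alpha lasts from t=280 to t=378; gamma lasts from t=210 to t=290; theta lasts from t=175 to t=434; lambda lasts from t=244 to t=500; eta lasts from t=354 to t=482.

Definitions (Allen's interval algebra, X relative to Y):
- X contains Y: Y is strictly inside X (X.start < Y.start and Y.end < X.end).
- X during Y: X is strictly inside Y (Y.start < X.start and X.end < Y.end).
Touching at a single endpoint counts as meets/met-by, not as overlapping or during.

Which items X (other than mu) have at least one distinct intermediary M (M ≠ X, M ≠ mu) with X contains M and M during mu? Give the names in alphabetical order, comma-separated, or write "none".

delta, eta, lambda, theta

Target mu = [t=312, t=531].
Intermediaries M with M during mu: eta, kappa, zeta.
Via eta — items with X contains eta: delta, lambda.
Via kappa — items with X contains kappa: delta, eta, lambda.
Via zeta — items with X contains zeta: delta, eta, lambda, theta.
Union: delta, eta, lambda, theta.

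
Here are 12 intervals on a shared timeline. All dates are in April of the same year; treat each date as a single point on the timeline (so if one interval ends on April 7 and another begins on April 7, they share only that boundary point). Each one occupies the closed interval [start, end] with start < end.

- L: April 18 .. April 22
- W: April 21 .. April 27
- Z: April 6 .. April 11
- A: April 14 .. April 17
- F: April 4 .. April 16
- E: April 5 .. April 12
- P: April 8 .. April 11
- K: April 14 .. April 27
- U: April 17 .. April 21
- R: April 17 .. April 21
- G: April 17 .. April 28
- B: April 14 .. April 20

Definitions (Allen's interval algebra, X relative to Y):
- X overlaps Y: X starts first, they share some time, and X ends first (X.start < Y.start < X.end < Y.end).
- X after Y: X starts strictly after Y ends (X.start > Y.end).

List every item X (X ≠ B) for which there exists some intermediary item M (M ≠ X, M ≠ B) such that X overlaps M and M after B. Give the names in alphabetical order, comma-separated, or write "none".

L

Target B = [April 14, April 20].
Intermediaries M with M after B: W.
Via W — items with X overlaps W: L.
Union: L.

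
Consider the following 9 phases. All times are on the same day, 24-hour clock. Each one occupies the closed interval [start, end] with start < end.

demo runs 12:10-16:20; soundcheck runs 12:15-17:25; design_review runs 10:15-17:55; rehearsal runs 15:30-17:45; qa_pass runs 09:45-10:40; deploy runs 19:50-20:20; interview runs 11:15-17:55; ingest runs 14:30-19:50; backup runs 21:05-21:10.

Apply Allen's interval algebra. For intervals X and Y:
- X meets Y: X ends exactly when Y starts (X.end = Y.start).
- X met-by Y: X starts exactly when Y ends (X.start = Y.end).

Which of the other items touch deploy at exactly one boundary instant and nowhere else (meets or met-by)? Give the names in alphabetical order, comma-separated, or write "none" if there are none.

Target deploy = [19:50, 20:20].
backup [21:05, 21:10] → after → no.
demo [12:10, 16:20] → before → no.
design_review [10:15, 17:55] → before → no.
ingest [14:30, 19:50] → meets → yes.
interview [11:15, 17:55] → before → no.
qa_pass [09:45, 10:40] → before → no.
rehearsal [15:30, 17:45] → before → no.
soundcheck [12:15, 17:25] → before → no.
Result: ingest.

ingest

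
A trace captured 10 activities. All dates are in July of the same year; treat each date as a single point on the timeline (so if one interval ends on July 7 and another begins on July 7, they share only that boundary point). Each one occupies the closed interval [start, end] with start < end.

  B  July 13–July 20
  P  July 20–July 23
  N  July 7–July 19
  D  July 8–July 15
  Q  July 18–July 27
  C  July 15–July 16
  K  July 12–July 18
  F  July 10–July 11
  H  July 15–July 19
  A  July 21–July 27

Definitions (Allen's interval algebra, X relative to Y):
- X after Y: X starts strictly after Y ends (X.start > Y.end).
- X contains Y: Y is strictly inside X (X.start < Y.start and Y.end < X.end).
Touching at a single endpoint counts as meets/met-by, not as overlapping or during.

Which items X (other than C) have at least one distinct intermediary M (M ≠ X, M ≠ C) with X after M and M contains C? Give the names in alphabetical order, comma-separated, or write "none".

Target C = [July 15, July 16].
Intermediaries M with M contains C: B, K, N.
Via B — items with X after B: A.
Via K — items with X after K: A, P.
Via N — items with X after N: A, P.
Union: A, P.

A, P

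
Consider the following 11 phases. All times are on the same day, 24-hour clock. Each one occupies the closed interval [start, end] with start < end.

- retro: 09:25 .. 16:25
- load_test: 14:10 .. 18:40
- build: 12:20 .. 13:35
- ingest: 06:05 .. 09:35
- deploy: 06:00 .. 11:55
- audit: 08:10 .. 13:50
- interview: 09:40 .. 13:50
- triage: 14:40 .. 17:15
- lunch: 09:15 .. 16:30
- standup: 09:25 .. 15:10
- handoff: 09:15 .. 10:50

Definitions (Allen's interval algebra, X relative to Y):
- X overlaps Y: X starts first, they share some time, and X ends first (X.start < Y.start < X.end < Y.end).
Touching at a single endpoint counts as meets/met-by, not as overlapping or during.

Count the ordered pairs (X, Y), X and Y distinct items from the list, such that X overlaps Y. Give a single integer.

Checking all 110 ordered pairs for relation 'overlaps'; matching pairs in alphabetical order:
(audit, lunch): audit overlaps lunch ✓
(audit, retro): audit overlaps retro ✓
(audit, standup): audit overlaps standup ✓
(deploy, audit): deploy overlaps audit ✓
(deploy, interview): deploy overlaps interview ✓
(deploy, lunch): deploy overlaps lunch ✓
(deploy, retro): deploy overlaps retro ✓
(deploy, standup): deploy overlaps standup ✓
(handoff, interview): handoff overlaps interview ✓
(handoff, retro): handoff overlaps retro ✓
(handoff, standup): handoff overlaps standup ✓
(ingest, audit): ingest overlaps audit ✓
(ingest, handoff): ingest overlaps handoff ✓
(ingest, lunch): ingest overlaps lunch ✓
(ingest, retro): ingest overlaps retro ✓
(ingest, standup): ingest overlaps standup ✓
(lunch, load_test): lunch overlaps load_test ✓
(lunch, triage): lunch overlaps triage ✓
(retro, load_test): retro overlaps load_test ✓
(retro, triage): retro overlaps triage ✓
(standup, load_test): standup overlaps load_test ✓
(standup, triage): standup overlaps triage ✓
Count: 22.

22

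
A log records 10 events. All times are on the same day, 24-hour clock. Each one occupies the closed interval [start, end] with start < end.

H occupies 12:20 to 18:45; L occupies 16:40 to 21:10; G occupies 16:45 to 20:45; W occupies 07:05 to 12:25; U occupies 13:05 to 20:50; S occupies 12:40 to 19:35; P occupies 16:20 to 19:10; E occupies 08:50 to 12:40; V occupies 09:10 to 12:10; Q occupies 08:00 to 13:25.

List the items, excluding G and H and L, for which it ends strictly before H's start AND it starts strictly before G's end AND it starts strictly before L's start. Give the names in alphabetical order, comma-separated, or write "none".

Conditions: its end is strictly before H's start (X.end < 12:20) AND its start is strictly before G's end (X.start < 20:45) AND its start is strictly before L's start (X.start < 16:40).
E: end 12:40 < 12:20? ✗; start 08:50 < 20:45? ✓; start 08:50 < 16:40? ✓ → no.
P: end 19:10 < 12:20? ✗; start 16:20 < 20:45? ✓; start 16:20 < 16:40? ✓ → no.
Q: end 13:25 < 12:20? ✗; start 08:00 < 20:45? ✓; start 08:00 < 16:40? ✓ → no.
S: end 19:35 < 12:20? ✗; start 12:40 < 20:45? ✓; start 12:40 < 16:40? ✓ → no.
U: end 20:50 < 12:20? ✗; start 13:05 < 20:45? ✓; start 13:05 < 16:40? ✓ → no.
V: end 12:10 < 12:20? ✓; start 09:10 < 20:45? ✓; start 09:10 < 16:40? ✓ → yes.
W: end 12:25 < 12:20? ✗; start 07:05 < 20:45? ✓; start 07:05 < 16:40? ✓ → no.
Result: V.

V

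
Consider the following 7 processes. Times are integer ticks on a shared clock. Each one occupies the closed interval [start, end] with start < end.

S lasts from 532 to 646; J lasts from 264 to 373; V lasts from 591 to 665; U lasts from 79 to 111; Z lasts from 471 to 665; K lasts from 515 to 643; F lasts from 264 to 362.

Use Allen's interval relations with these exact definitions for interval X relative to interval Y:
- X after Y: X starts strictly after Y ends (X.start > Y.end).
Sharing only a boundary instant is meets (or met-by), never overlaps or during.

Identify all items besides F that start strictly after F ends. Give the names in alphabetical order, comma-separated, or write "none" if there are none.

Target F = [264, 362].
J [264, 373] → started-by → no.
K [515, 643] → after → yes.
S [532, 646] → after → yes.
U [79, 111] → before → no.
V [591, 665] → after → yes.
Z [471, 665] → after → yes.
Result: K, S, V, Z.

K, S, V, Z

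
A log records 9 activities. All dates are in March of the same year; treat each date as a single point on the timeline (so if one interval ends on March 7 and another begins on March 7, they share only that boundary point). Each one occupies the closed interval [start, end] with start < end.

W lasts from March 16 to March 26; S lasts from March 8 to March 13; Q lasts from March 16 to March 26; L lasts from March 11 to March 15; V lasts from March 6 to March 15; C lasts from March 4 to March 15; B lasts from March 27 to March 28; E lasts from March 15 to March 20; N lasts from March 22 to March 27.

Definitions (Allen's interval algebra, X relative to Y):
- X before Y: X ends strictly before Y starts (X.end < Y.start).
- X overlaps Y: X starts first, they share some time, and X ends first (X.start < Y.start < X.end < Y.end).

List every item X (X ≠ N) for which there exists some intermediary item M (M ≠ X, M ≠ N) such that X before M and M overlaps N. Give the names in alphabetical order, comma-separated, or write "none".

C, L, S, V

Target N = [March 22, March 27].
Intermediaries M with M overlaps N: Q, W.
Via Q — items with X before Q: C, L, S, V.
Via W — items with X before W: C, L, S, V.
Union: C, L, S, V.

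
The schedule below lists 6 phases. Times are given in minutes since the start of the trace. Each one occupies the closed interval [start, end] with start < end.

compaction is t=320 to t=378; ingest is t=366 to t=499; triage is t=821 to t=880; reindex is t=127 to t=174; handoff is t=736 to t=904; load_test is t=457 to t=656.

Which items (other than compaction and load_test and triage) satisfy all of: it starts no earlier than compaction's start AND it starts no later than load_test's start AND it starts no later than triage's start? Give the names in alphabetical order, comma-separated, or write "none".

Conditions: its start is no earlier than compaction's start (X.start >= t=320) AND its start is no later than load_test's start (X.start <= t=457) AND its start is no later than triage's start (X.start <= t=821).
handoff: start t=736 >= t=320? ✓; start t=736 <= t=457? ✗; start t=736 <= t=821? ✓ → no.
ingest: start t=366 >= t=320? ✓; start t=366 <= t=457? ✓; start t=366 <= t=821? ✓ → yes.
reindex: start t=127 >= t=320? ✗; start t=127 <= t=457? ✓; start t=127 <= t=821? ✓ → no.
Result: ingest.

ingest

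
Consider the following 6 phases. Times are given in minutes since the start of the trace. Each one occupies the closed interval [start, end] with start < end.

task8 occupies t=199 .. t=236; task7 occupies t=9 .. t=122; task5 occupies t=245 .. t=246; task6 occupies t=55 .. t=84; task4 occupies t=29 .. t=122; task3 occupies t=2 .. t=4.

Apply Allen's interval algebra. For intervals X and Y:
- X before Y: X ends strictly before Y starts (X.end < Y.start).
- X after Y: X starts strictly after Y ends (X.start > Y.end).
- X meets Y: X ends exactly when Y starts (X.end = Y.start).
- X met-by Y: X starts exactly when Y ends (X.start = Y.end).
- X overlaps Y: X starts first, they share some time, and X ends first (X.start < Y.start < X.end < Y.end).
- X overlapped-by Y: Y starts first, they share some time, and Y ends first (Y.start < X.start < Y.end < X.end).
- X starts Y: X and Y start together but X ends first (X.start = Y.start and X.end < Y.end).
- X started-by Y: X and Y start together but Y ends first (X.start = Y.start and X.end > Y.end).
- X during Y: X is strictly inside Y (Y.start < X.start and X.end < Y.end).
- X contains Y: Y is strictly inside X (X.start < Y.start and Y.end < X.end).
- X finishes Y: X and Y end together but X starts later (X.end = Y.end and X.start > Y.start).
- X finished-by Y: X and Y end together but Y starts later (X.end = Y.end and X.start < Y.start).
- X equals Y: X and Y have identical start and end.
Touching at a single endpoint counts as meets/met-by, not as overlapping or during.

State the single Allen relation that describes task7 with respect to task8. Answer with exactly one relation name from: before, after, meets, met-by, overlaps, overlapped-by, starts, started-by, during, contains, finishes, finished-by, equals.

task7 = [t=9, t=122]; task8 = [t=199, t=236].
Compare endpoints: task7.start < task8.start, task7.start < task8.end, task7.end < task8.start, task7.end < task8.end.
That pattern is 'before'.

before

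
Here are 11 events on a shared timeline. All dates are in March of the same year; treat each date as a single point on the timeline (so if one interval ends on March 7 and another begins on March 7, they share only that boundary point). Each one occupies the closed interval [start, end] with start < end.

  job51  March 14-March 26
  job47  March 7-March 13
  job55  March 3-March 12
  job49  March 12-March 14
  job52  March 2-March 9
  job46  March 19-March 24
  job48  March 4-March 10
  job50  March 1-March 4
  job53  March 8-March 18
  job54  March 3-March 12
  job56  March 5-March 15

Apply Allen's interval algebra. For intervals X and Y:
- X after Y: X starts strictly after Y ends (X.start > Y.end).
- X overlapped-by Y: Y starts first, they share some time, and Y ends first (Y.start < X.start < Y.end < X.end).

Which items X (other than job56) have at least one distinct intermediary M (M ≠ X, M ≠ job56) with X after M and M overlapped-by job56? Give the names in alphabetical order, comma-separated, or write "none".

job46

Target job56 = [March 5, March 15].
Intermediaries M with M overlapped-by job56: job51, job53.
Via job51 — items with X after job51: none.
Via job53 — items with X after job53: job46.
Union: job46.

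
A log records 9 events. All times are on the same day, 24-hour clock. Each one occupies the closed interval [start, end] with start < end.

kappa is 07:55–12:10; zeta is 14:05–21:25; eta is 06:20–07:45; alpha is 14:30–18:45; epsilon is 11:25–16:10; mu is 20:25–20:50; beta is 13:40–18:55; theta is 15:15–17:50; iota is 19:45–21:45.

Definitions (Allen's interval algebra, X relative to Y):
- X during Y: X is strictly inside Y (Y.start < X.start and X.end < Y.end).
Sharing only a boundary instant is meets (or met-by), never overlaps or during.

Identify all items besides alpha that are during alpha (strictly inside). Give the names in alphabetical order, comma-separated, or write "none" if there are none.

theta

Target alpha = [14:30, 18:45].
beta [13:40, 18:55] → contains → no.
epsilon [11:25, 16:10] → overlaps → no.
eta [06:20, 07:45] → before → no.
iota [19:45, 21:45] → after → no.
kappa [07:55, 12:10] → before → no.
mu [20:25, 20:50] → after → no.
theta [15:15, 17:50] → during → yes.
zeta [14:05, 21:25] → contains → no.
Result: theta.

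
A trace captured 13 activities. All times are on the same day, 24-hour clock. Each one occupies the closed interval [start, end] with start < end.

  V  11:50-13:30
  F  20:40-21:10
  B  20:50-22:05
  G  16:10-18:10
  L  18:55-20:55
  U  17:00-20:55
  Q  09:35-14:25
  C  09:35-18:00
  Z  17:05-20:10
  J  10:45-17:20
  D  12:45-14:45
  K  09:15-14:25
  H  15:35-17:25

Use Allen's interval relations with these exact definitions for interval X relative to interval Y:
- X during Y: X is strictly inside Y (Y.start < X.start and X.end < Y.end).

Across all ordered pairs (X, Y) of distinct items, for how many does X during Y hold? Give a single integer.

Checking all 156 ordered pairs for relation 'during'; matching pairs in alphabetical order:
(D, C): D during C ✓
(D, J): D during J ✓
(H, C): H during C ✓
(J, C): J during C ✓
(V, C): V during C ✓
(V, J): V during J ✓
(V, K): V during K ✓
(V, Q): V during Q ✓
(Z, U): Z during U ✓
Count: 9.

9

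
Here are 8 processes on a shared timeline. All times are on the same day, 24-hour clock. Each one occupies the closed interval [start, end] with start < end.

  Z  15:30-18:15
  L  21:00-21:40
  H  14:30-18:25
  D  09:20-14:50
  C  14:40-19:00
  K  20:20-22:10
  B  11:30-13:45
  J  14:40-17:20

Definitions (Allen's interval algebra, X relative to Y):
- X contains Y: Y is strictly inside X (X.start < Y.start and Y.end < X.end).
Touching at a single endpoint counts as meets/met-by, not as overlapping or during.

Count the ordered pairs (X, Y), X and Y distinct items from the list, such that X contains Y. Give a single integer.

Checking all 56 ordered pairs for relation 'contains'; matching pairs in alphabetical order:
(C, Z): C contains Z ✓
(D, B): D contains B ✓
(H, J): H contains J ✓
(H, Z): H contains Z ✓
(K, L): K contains L ✓
Count: 5.

5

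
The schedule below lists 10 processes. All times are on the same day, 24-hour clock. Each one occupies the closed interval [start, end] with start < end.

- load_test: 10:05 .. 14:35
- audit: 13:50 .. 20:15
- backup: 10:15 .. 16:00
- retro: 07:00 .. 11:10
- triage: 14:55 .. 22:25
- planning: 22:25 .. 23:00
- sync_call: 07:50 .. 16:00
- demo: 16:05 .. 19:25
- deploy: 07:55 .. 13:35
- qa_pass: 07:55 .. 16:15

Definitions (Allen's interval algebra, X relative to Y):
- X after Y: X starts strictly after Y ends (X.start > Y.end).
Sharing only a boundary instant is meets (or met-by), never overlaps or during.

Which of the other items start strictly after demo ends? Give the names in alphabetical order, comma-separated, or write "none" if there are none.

planning

Target demo = [16:05, 19:25].
audit [13:50, 20:15] → contains → no.
backup [10:15, 16:00] → before → no.
deploy [07:55, 13:35] → before → no.
load_test [10:05, 14:35] → before → no.
planning [22:25, 23:00] → after → yes.
qa_pass [07:55, 16:15] → overlaps → no.
retro [07:00, 11:10] → before → no.
sync_call [07:50, 16:00] → before → no.
triage [14:55, 22:25] → contains → no.
Result: planning.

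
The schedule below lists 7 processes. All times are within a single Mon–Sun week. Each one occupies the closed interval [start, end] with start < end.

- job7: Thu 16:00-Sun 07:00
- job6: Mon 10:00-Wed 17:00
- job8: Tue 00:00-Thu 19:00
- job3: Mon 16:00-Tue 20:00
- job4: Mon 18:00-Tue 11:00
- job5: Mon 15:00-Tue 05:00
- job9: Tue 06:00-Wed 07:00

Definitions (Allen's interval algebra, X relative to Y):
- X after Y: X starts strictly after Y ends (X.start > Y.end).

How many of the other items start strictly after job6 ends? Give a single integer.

Target job6 = [Mon 10:00, Wed 17:00].
job3 [Mon 16:00, Tue 20:00] → during → no.
job4 [Mon 18:00, Tue 11:00] → during → no.
job5 [Mon 15:00, Tue 05:00] → during → no.
job7 [Thu 16:00, Sun 07:00] → after → counts.
job8 [Tue 00:00, Thu 19:00] → overlapped-by → no.
job9 [Tue 06:00, Wed 07:00] → during → no.
Total: 1.

1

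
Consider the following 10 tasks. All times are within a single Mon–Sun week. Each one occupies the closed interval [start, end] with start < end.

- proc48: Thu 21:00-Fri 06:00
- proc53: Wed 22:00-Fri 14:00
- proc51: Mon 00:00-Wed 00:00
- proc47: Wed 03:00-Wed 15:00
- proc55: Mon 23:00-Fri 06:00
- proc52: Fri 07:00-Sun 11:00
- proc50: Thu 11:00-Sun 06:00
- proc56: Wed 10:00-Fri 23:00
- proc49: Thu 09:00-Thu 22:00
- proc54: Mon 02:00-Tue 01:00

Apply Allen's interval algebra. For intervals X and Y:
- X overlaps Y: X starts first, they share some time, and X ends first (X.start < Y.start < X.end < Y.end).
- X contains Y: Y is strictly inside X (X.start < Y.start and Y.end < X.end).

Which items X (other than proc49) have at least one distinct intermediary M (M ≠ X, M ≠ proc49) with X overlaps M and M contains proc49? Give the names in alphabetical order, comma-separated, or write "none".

Target proc49 = [Thu 09:00, Thu 22:00].
Intermediaries M with M contains proc49: proc53, proc55, proc56.
Via proc53 — items with X overlaps proc53: proc55.
Via proc55 — items with X overlaps proc55: proc51, proc54.
Via proc56 — items with X overlaps proc56: proc47, proc55.
Union: proc47, proc51, proc54, proc55.

proc47, proc51, proc54, proc55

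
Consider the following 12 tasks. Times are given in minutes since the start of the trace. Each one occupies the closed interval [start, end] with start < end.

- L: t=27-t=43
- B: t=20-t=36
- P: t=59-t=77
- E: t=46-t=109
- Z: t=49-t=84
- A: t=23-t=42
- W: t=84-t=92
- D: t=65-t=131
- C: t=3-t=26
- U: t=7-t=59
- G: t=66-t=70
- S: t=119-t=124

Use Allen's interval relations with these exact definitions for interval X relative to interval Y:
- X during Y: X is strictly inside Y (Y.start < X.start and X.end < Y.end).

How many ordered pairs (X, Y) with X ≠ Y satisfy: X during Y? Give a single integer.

13

Checking all 132 ordered pairs for relation 'during'; matching pairs in alphabetical order:
(A, U): A during U ✓
(B, U): B during U ✓
(G, D): G during D ✓
(G, E): G during E ✓
(G, P): G during P ✓
(G, Z): G during Z ✓
(L, U): L during U ✓
(P, E): P during E ✓
(P, Z): P during Z ✓
(S, D): S during D ✓
(W, D): W during D ✓
(W, E): W during E ✓
(Z, E): Z during E ✓
Count: 13.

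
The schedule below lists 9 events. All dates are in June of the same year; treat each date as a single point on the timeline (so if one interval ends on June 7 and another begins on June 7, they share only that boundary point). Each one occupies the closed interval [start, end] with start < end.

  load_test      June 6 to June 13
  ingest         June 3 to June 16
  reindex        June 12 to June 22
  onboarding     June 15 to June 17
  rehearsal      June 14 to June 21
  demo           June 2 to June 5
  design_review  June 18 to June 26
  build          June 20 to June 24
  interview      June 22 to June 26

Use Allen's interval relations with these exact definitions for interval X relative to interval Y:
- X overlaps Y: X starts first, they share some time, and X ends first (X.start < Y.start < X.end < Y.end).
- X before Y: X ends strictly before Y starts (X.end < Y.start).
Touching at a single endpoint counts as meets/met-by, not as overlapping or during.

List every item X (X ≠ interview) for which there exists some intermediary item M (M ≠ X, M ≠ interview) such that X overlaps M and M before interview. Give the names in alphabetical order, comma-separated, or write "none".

demo, ingest

Target interview = [June 22, June 26].
Intermediaries M with M before interview: demo, ingest, load_test, onboarding, rehearsal.
Via demo — items with X overlaps demo: none.
Via ingest — items with X overlaps ingest: demo.
Via load_test — items with X overlaps load_test: none.
Via onboarding — items with X overlaps onboarding: ingest.
Via rehearsal — items with X overlaps rehearsal: ingest.
Union: demo, ingest.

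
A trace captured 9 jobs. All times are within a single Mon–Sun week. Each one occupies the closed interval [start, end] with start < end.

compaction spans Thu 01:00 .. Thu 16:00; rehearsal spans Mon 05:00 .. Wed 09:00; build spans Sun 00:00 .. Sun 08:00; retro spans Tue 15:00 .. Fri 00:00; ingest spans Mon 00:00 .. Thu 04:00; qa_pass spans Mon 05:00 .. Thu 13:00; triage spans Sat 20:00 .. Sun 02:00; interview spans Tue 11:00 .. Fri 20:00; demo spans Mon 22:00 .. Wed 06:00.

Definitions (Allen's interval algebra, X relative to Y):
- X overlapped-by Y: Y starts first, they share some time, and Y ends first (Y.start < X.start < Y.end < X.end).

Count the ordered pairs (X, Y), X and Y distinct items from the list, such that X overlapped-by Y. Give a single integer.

Checking all 72 ordered pairs for relation 'overlapped-by'; matching pairs in alphabetical order:
(build, triage): build overlapped-by triage ✓
(compaction, ingest): compaction overlapped-by ingest ✓
(compaction, qa_pass): compaction overlapped-by qa_pass ✓
(interview, demo): interview overlapped-by demo ✓
(interview, ingest): interview overlapped-by ingest ✓
(interview, qa_pass): interview overlapped-by qa_pass ✓
(interview, rehearsal): interview overlapped-by rehearsal ✓
(qa_pass, ingest): qa_pass overlapped-by ingest ✓
(retro, demo): retro overlapped-by demo ✓
(retro, ingest): retro overlapped-by ingest ✓
(retro, qa_pass): retro overlapped-by qa_pass ✓
(retro, rehearsal): retro overlapped-by rehearsal ✓
Count: 12.

12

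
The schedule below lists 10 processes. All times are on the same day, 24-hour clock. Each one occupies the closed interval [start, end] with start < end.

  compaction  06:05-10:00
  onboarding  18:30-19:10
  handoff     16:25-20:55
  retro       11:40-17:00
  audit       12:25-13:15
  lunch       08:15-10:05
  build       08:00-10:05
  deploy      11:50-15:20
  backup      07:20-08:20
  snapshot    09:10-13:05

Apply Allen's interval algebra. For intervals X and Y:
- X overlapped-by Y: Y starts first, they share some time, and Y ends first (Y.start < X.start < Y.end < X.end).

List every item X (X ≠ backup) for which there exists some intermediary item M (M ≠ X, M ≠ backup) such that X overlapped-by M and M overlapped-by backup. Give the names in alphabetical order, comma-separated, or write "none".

snapshot

Target backup = [07:20, 08:20].
Intermediaries M with M overlapped-by backup: build, lunch.
Via build — items with X overlapped-by build: snapshot.
Via lunch — items with X overlapped-by lunch: snapshot.
Union: snapshot.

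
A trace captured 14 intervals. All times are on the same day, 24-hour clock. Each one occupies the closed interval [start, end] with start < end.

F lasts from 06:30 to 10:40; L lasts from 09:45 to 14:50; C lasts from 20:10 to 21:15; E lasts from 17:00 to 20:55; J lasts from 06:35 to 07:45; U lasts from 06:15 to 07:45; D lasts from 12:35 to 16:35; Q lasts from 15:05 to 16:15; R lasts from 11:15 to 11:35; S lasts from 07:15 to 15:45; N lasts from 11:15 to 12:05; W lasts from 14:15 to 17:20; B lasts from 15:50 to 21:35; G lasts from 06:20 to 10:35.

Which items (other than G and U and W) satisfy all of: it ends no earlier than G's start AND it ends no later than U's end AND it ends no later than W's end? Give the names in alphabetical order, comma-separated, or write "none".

J

Conditions: its end is no earlier than G's start (X.end >= 06:20) AND its end is no later than U's end (X.end <= 07:45) AND its end is no later than W's end (X.end <= 17:20).
B: end 21:35 >= 06:20? ✓; end 21:35 <= 07:45? ✗; end 21:35 <= 17:20? ✗ → no.
C: end 21:15 >= 06:20? ✓; end 21:15 <= 07:45? ✗; end 21:15 <= 17:20? ✗ → no.
D: end 16:35 >= 06:20? ✓; end 16:35 <= 07:45? ✗; end 16:35 <= 17:20? ✓ → no.
E: end 20:55 >= 06:20? ✓; end 20:55 <= 07:45? ✗; end 20:55 <= 17:20? ✗ → no.
F: end 10:40 >= 06:20? ✓; end 10:40 <= 07:45? ✗; end 10:40 <= 17:20? ✓ → no.
J: end 07:45 >= 06:20? ✓; end 07:45 <= 07:45? ✓; end 07:45 <= 17:20? ✓ → yes.
L: end 14:50 >= 06:20? ✓; end 14:50 <= 07:45? ✗; end 14:50 <= 17:20? ✓ → no.
N: end 12:05 >= 06:20? ✓; end 12:05 <= 07:45? ✗; end 12:05 <= 17:20? ✓ → no.
Q: end 16:15 >= 06:20? ✓; end 16:15 <= 07:45? ✗; end 16:15 <= 17:20? ✓ → no.
R: end 11:35 >= 06:20? ✓; end 11:35 <= 07:45? ✗; end 11:35 <= 17:20? ✓ → no.
S: end 15:45 >= 06:20? ✓; end 15:45 <= 07:45? ✗; end 15:45 <= 17:20? ✓ → no.
Result: J.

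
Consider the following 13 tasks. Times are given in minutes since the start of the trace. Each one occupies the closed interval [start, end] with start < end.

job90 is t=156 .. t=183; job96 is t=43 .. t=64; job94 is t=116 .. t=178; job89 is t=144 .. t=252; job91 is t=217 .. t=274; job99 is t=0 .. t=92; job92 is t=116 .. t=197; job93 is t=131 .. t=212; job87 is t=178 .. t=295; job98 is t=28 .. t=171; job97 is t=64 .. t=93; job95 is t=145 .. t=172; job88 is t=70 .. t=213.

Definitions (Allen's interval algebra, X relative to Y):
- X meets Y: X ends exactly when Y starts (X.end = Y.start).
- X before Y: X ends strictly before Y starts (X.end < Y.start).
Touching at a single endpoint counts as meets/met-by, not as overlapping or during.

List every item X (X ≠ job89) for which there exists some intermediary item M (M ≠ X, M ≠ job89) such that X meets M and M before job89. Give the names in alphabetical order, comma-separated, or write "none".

job96

Target job89 = [t=144, t=252].
Intermediaries M with M before job89: job96, job97, job99.
Via job96 — items with X meets job96: none.
Via job97 — items with X meets job97: job96.
Via job99 — items with X meets job99: none.
Union: job96.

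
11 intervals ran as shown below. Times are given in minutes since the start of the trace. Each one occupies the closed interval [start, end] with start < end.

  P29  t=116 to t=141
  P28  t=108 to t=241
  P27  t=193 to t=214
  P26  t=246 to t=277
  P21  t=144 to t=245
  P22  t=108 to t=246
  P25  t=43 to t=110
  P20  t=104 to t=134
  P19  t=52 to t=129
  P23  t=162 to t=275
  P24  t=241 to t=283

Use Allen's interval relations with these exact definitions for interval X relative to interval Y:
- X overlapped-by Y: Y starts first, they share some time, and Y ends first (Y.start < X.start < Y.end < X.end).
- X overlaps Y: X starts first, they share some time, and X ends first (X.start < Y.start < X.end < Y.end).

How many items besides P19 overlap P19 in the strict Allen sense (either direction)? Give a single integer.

Target P19 = [t=52, t=129].
P20 [t=104, t=134] → overlapped-by → counts.
P21 [t=144, t=245] → after → no.
P22 [t=108, t=246] → overlapped-by → counts.
P23 [t=162, t=275] → after → no.
P24 [t=241, t=283] → after → no.
P25 [t=43, t=110] → overlaps → counts.
P26 [t=246, t=277] → after → no.
P27 [t=193, t=214] → after → no.
P28 [t=108, t=241] → overlapped-by → counts.
P29 [t=116, t=141] → overlapped-by → counts.
Total: 5.

5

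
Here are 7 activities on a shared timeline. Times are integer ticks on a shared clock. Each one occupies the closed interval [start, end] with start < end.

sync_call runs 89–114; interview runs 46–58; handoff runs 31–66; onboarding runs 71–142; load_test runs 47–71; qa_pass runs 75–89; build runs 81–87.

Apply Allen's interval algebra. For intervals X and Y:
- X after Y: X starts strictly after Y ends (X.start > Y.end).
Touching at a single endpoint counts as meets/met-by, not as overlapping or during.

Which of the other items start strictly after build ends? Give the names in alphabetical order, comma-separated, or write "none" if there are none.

sync_call

Target build = [81, 87].
handoff [31, 66] → before → no.
interview [46, 58] → before → no.
load_test [47, 71] → before → no.
onboarding [71, 142] → contains → no.
qa_pass [75, 89] → contains → no.
sync_call [89, 114] → after → yes.
Result: sync_call.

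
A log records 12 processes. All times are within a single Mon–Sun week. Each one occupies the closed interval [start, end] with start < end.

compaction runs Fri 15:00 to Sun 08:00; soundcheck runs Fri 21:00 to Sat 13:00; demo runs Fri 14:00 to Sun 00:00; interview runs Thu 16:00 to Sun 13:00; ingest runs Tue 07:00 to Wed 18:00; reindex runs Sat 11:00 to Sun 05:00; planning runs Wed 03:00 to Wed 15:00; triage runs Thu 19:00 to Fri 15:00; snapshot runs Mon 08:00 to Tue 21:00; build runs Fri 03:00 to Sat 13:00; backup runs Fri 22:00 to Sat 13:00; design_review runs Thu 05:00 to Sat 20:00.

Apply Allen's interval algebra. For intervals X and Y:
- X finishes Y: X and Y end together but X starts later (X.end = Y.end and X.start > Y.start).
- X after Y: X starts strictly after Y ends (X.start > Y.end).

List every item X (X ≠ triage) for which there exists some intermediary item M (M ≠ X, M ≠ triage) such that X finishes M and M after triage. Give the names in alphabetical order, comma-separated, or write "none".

Target triage = [Thu 19:00, Fri 15:00].
Intermediaries M with M after triage: backup, reindex, soundcheck.
Via backup — items with X finishes backup: none.
Via reindex — items with X finishes reindex: none.
Via soundcheck — items with X finishes soundcheck: backup.
Union: backup.

backup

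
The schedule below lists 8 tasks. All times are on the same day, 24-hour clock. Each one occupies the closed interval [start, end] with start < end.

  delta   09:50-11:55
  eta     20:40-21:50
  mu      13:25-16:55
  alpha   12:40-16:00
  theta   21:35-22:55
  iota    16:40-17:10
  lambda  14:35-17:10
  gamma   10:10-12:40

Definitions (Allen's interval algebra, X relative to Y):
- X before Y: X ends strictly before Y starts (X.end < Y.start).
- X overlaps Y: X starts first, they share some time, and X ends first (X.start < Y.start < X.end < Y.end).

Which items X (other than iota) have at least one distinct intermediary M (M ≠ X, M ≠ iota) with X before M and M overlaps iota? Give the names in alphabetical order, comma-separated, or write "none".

delta, gamma

Target iota = [16:40, 17:10].
Intermediaries M with M overlaps iota: mu.
Via mu — items with X before mu: delta, gamma.
Union: delta, gamma.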